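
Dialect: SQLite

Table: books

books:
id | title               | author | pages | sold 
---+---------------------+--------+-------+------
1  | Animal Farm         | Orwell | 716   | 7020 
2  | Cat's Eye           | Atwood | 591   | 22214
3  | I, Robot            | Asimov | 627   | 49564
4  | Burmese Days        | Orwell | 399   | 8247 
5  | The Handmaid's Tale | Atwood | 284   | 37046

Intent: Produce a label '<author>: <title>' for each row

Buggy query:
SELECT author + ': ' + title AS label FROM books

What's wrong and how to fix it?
Bug: SQLite uses || for string concatenation; + coerces text to numbers (yielding 0)

Fix: Use the || operator for string concatenation

Corrected query:
SELECT author || ': ' || title AS label FROM books

Result:
label                      
---------------------------
Orwell: Animal Farm        
Atwood: Cat's Eye          
Asimov: I, Robot           
Orwell: Burmese Days       
Atwood: The Handmaid's Tale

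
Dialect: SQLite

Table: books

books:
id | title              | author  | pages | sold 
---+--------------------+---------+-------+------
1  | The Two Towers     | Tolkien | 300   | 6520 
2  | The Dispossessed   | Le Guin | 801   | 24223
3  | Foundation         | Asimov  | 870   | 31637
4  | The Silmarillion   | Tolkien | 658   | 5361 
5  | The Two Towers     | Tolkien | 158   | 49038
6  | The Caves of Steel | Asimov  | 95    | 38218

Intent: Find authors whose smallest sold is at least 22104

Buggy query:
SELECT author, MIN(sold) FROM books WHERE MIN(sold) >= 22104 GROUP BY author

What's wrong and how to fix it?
Bug: Aggregates like MIN are computed per group after WHERE runs

Fix: Use HAVING for the per-group MIN condition

Corrected query:
SELECT author, MIN(sold) FROM books GROUP BY author HAVING MIN(sold) >= 22104

Result:
author  | MIN(sold)
--------+----------
Asimov  | 31637    
Le Guin | 24223    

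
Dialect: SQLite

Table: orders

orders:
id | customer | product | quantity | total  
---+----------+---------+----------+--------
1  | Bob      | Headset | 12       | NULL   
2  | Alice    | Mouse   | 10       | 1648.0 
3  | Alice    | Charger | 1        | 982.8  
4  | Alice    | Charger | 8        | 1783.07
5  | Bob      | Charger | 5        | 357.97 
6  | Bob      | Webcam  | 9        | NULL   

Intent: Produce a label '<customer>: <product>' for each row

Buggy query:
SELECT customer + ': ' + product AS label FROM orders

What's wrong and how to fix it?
Bug: '+' is numeric addition; on text columns SQLite converts them to 0 instead of concatenating

Fix: Use the || operator for string concatenation

Corrected query:
SELECT customer || ': ' || product AS label FROM orders

Result:
label         
--------------
Bob: Headset  
Alice: Mouse  
Alice: Charger
Alice: Charger
Bob: Charger  
Bob: Webcam   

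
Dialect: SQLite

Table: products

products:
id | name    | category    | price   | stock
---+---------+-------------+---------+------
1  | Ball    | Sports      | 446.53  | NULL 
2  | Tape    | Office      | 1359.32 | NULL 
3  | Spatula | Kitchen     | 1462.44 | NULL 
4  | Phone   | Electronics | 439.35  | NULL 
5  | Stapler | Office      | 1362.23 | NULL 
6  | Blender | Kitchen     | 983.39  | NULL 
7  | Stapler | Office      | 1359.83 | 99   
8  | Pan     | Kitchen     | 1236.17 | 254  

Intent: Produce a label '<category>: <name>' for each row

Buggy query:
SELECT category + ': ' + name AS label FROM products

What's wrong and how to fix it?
Bug: SQLite uses || for string concatenation; + coerces text to numbers (yielding 0)

Fix: Use the || operator for string concatenation

Corrected query:
SELECT category || ': ' || name AS label FROM products

Result:
label             
------------------
Sports: Ball      
Office: Tape      
Kitchen: Spatula  
Electronics: Phone
Office: Stapler   
Kitchen: Blender  
Office: Stapler   
Kitchen: Pan      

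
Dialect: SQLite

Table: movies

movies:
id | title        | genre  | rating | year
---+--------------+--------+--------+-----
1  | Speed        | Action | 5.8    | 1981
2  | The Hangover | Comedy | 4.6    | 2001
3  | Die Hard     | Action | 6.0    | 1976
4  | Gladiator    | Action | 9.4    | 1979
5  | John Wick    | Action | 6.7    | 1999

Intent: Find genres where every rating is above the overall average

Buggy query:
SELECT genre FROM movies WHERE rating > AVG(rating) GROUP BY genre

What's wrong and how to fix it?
Bug: WHERE evaluates per row before aggregation, so AVG() is unavailable

Fix: Compute the overall average in a scalar subquery and compare each group's MIN against it in HAVING

Corrected query:
SELECT genre FROM movies GROUP BY genre HAVING MIN(rating) > (SELECT AVG(rating) FROM movies)

Result:
(no rows)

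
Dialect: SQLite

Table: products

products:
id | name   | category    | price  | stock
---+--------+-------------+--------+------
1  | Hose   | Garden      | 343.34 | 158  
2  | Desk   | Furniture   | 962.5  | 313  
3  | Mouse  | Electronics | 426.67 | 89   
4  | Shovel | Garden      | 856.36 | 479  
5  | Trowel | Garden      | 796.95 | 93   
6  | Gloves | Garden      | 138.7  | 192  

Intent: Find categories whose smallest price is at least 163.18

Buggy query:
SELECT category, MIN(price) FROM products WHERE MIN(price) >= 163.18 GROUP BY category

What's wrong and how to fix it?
Bug: MIN() in WHERE is a misuse of aggregate

Fix: Use HAVING for the per-group MIN condition

Corrected query:
SELECT category, MIN(price) FROM products GROUP BY category HAVING MIN(price) >= 163.18

Result:
category    | MIN(price)
------------+-----------
Electronics | 426.67    
Furniture   | 962.5     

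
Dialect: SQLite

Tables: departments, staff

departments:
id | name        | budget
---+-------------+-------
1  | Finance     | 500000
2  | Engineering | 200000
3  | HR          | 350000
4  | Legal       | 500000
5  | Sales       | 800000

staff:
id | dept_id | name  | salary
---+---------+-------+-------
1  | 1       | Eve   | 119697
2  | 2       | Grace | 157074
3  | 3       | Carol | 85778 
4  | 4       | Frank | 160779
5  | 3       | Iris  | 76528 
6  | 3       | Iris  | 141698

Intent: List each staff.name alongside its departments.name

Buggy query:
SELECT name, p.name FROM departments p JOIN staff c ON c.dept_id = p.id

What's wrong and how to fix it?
Bug: 'name' exists in both joined tables, so the database can't tell which one is meant

Fix: Prefix ambiguous columns with the table alias

Corrected query:
SELECT c.name, p.name FROM departments p JOIN staff c ON c.dept_id = p.id

Result:
name  | name       
------+------------
Eve   | Finance    
Grace | Engineering
Carol | HR         
Frank | Legal      
Iris  | HR         
Iris  | HR         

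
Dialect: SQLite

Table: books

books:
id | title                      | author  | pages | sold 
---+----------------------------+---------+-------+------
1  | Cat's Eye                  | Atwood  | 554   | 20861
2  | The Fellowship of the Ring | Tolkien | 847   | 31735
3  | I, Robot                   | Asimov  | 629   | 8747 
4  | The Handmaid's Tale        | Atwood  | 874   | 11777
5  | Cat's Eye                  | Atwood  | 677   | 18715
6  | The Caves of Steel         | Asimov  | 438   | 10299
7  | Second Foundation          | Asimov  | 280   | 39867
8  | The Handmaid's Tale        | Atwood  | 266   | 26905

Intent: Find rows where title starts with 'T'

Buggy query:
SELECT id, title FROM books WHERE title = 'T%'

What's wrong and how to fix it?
Bug: '=' compares the literal string including the % character; pattern matching needs LIKE

Fix: Use LIKE for wildcard pattern matching

Corrected query:
SELECT id, title FROM books WHERE title LIKE 'T%'

Result:
id | title                     
---+---------------------------
2  | The Fellowship of the Ring
4  | The Handmaid's Tale       
6  | The Caves of Steel        
8  | The Handmaid's Tale       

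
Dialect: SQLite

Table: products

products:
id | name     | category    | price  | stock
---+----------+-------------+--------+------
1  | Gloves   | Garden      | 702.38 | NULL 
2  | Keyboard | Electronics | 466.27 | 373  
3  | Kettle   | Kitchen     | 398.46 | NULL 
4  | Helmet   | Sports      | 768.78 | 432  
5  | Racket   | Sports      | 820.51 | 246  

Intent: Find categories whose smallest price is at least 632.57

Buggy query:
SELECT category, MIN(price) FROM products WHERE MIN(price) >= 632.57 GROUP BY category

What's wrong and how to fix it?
Bug: MIN() in WHERE is a misuse of aggregate

Fix: Use HAVING for the per-group MIN condition

Corrected query:
SELECT category, MIN(price) FROM products GROUP BY category HAVING MIN(price) >= 632.57

Result:
category | MIN(price)
---------+-----------
Garden   | 702.38    
Sports   | 768.78    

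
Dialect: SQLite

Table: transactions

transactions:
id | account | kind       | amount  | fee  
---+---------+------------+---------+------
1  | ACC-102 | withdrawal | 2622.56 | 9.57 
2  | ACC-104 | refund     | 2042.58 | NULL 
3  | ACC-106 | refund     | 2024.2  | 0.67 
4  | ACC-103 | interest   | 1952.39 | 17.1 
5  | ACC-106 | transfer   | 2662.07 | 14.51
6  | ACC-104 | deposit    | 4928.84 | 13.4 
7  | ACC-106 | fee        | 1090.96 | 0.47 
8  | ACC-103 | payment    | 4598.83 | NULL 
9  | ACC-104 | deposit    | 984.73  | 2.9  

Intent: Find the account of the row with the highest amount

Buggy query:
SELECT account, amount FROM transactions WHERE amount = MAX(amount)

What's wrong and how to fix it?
Bug: MAX(amount) is an aggregate and cannot be used directly in WHERE

Fix: Wrap MAX in a scalar subquery so WHERE compares against a single value

Corrected query:
SELECT account, amount FROM transactions WHERE amount = (SELECT MAX(amount) FROM transactions)

Result:
account | amount 
--------+--------
ACC-104 | 4928.84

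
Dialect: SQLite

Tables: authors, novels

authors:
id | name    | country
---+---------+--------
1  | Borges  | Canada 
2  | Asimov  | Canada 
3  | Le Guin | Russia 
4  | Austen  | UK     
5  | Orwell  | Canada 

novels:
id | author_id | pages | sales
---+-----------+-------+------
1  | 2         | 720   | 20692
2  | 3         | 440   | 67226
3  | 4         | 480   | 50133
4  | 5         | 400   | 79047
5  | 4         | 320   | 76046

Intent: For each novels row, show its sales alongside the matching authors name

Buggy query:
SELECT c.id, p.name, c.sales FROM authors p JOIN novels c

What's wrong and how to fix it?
Bug: Missing join condition: each novels row is matched to all authors rows instead of just its own

Fix: Add ON c.author_id = p.id to the JOIN

Corrected query:
SELECT c.id, p.name, c.sales FROM authors p JOIN novels c ON c.author_id = p.id

Result:
id | name    | sales
---+---------+------
1  | Asimov  | 20692
2  | Le Guin | 67226
3  | Austen  | 50133
4  | Orwell  | 79047
5  | Austen  | 76046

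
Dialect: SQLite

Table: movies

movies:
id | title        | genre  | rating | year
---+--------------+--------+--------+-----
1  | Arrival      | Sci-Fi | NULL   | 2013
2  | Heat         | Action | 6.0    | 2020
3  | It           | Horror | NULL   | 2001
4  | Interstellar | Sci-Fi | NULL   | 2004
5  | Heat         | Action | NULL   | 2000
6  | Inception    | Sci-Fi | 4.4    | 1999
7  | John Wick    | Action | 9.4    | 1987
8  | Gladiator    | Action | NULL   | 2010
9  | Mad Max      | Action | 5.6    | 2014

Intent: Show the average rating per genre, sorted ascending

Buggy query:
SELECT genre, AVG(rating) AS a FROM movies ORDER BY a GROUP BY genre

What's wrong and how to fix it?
Bug: GROUP BY must precede ORDER BY

Fix: Move ORDER BY to the end, after GROUP BY

Corrected query:
SELECT genre, AVG(rating) AS a FROM movies GROUP BY genre ORDER BY a

Result:
genre  | a   
-------+-----
Horror | NULL
Sci-Fi | 4.4 
Action | 7   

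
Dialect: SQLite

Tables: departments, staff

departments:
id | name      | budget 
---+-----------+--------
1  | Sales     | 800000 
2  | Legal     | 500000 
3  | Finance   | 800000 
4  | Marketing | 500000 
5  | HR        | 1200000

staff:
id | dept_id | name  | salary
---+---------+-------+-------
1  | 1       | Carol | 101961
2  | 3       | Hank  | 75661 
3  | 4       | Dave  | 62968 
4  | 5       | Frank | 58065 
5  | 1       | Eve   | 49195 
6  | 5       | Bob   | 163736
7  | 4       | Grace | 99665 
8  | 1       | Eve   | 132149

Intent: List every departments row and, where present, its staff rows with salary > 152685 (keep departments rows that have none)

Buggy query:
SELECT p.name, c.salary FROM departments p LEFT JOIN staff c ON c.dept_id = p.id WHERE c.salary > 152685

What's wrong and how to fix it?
Bug: A WHERE condition on the right-hand table after LEFT JOIN drops unmatched parents

Fix: Put 'c.salary > 152685' in the JOIN's ON clause instead of WHERE

Corrected query:
SELECT p.name, c.salary FROM departments p LEFT JOIN staff c ON c.dept_id = p.id AND c.salary > 152685

Result:
name      | salary
----------+-------
Sales     | NULL  
Legal     | NULL  
Finance   | NULL  
Marketing | NULL  
HR        | 163736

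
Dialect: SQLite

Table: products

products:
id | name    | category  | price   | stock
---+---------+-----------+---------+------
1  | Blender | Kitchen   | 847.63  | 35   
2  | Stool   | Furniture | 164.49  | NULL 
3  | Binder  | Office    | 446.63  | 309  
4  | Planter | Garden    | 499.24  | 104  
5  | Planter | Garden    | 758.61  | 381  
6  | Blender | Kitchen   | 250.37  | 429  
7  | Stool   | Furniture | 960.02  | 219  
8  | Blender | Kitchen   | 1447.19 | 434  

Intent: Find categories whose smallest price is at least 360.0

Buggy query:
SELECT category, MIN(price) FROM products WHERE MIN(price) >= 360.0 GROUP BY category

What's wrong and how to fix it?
Bug: Aggregates like MIN are computed per group after WHERE runs

Fix: Use HAVING for the per-group MIN condition

Corrected query:
SELECT category, MIN(price) FROM products GROUP BY category HAVING MIN(price) >= 360.0

Result:
category | MIN(price)
---------+-----------
Garden   | 499.24    
Office   | 446.63    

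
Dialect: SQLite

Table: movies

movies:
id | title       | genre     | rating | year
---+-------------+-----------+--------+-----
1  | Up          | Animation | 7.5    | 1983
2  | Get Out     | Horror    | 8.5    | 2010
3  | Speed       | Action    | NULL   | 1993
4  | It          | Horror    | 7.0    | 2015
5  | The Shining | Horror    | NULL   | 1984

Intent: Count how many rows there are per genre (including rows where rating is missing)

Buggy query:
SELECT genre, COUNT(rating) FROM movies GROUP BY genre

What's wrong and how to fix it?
Bug: COUNT(rating) skips NULLs, so groups with missing rating are undercounted

Fix: Use COUNT(*) to count all rows regardless of NULL

Corrected query:
SELECT genre, COUNT(*) FROM movies GROUP BY genre

Result:
genre     | COUNT(*)
----------+---------
Action    | 1       
Animation | 1       
Horror    | 3       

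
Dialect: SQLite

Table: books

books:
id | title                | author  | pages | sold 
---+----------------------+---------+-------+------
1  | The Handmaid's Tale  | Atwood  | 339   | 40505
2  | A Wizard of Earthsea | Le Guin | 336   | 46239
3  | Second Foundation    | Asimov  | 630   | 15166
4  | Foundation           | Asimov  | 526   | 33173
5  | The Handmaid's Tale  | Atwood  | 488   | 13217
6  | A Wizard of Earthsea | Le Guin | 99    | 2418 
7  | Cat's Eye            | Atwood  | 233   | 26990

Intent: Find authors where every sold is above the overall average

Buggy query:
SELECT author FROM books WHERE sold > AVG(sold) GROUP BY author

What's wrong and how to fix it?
Bug: WHERE evaluates per row before aggregation, so AVG() is unavailable

Fix: Compute the overall average in a scalar subquery and compare each group's MIN against it in HAVING

Corrected query:
SELECT author FROM books GROUP BY author HAVING MIN(sold) > (SELECT AVG(sold) FROM books)

Result:
(no rows)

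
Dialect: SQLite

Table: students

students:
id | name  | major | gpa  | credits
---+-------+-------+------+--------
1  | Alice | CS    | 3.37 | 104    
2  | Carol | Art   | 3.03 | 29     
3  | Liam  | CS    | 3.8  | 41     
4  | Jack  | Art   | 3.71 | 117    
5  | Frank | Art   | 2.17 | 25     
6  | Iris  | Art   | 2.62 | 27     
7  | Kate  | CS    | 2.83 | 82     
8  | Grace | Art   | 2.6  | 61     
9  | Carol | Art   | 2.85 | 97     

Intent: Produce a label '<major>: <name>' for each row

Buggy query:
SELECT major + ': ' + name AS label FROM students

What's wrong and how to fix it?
Bug: '+' is numeric addition; on text columns SQLite converts them to 0 instead of concatenating

Fix: Replace + with || to concatenate text

Corrected query:
SELECT major || ': ' || name AS label FROM students

Result:
label     
----------
CS: Alice 
Art: Carol
CS: Liam  
Art: Jack 
Art: Frank
Art: Iris 
CS: Kate  
Art: Grace
Art: Carol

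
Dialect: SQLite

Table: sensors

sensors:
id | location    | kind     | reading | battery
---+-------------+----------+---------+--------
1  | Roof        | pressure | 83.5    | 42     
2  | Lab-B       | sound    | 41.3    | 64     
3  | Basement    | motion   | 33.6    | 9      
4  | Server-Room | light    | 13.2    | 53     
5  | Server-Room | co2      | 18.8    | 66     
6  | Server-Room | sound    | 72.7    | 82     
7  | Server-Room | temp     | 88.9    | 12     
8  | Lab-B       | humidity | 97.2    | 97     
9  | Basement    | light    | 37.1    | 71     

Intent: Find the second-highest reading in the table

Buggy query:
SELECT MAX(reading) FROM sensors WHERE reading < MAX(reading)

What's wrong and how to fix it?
Bug: The inner MAX is an aggregate inside WHERE, which is not allowed

Fix: Put the inner MAX in a scalar subquery

Corrected query:
SELECT MAX(reading) FROM sensors WHERE reading < (SELECT MAX(reading) FROM sensors)

Result:
MAX(reading)
------------
88.9        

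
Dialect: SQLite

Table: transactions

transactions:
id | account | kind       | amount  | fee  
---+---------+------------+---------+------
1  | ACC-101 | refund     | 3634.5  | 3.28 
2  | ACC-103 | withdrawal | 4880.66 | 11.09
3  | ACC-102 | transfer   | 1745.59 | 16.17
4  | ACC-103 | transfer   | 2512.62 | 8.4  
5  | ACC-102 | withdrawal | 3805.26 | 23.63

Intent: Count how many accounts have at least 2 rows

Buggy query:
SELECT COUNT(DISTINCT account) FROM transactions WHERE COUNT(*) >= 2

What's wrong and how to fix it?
Bug: WHERE filters individual rows, not groups, so a group-level COUNT is invalid there

Fix: Group first with HAVING COUNT(*) >= 2, then COUNT the resulting groups

Corrected query:
SELECT COUNT(*) FROM (SELECT account FROM transactions GROUP BY account HAVING COUNT(*) >= 2)

Result:
COUNT(*)
--------
2       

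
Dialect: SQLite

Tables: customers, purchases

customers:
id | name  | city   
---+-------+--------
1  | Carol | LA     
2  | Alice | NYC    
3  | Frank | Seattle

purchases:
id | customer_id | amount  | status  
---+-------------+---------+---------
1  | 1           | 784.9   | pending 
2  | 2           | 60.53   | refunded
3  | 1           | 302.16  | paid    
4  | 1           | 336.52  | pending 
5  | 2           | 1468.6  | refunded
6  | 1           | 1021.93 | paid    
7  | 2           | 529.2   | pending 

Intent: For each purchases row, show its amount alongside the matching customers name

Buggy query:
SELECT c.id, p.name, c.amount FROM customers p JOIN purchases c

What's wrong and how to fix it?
Bug: Missing join condition: each purchases row is matched to all customers rows instead of just its own

Fix: Specify the join condition linking the foreign key to the parent id

Corrected query:
SELECT c.id, p.name, c.amount FROM customers p JOIN purchases c ON c.customer_id = p.id

Result:
id | name  | amount 
---+-------+--------
1  | Carol | 784.9  
2  | Alice | 60.53  
3  | Carol | 302.16 
4  | Carol | 336.52 
5  | Alice | 1468.6 
6  | Carol | 1021.93
7  | Alice | 529.2  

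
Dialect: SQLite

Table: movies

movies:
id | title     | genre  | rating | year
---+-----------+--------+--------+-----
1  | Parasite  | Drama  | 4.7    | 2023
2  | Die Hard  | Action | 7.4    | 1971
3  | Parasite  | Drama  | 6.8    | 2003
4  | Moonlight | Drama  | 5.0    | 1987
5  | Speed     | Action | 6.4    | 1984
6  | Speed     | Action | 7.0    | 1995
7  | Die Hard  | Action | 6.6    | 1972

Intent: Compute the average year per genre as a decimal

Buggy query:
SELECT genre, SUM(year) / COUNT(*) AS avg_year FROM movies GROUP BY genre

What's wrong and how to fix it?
Bug: SUM(year) and COUNT(*) are both integers; the division truncates the fractional part

Fix: Cast one side to REAL so the division keeps the fractional part

Corrected query:
SELECT genre, SUM(year) * 1.0 / COUNT(*) AS avg_year FROM movies GROUP BY genre

Result:
genre  | avg_year   
-------+------------
Action | 1980.5     
Drama  | 2004.333333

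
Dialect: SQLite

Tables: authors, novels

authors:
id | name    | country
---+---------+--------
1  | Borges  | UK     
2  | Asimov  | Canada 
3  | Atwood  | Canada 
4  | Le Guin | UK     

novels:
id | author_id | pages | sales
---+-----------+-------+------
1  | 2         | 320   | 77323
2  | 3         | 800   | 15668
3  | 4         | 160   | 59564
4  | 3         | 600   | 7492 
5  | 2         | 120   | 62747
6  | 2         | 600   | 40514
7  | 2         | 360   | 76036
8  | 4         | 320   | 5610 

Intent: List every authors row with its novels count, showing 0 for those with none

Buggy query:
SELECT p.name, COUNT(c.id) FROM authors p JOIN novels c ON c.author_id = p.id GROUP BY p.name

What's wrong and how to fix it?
Bug: INNER JOIN drops authors rows that have no matching novels rows

Fix: Use LEFT JOIN so parents without children still appear (COUNT(c.id) gives 0)

Corrected query:
SELECT p.name, COUNT(c.id) FROM authors p LEFT JOIN novels c ON c.author_id = p.id GROUP BY p.name

Result:
name    | COUNT(c.id)
--------+------------
Asimov  | 4          
Atwood  | 2          
Borges  | 0          
Le Guin | 2          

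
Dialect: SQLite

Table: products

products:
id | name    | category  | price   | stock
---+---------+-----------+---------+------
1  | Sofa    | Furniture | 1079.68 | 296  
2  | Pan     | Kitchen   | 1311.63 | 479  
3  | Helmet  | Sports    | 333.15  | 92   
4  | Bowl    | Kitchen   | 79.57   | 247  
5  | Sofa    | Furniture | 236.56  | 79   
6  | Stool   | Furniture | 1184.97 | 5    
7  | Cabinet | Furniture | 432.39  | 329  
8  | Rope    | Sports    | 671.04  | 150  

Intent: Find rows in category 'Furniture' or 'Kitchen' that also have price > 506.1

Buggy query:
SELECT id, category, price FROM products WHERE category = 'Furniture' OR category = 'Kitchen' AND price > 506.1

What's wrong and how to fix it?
Bug: AND binds tighter than OR, so this parses as category = 'Furniture' OR (category = 'Kitchen' AND price > 506.1)

Fix: Add parentheses around the OR so the AND applies to both alternatives

Corrected query:
SELECT id, category, price FROM products WHERE (category = 'Furniture' OR category = 'Kitchen') AND price > 506.1

Result:
id | category  | price  
---+-----------+--------
1  | Furniture | 1079.68
2  | Kitchen   | 1311.63
6  | Furniture | 1184.97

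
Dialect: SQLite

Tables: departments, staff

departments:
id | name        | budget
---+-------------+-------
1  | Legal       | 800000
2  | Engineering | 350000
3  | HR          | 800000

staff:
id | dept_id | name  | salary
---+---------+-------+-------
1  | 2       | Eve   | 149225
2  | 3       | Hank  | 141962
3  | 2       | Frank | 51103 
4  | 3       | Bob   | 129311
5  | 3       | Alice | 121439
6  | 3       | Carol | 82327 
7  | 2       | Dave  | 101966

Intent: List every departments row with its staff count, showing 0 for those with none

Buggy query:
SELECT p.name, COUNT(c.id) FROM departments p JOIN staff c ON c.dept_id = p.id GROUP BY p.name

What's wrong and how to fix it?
Bug: INNER JOIN drops departments rows that have no matching staff rows

Fix: Use LEFT JOIN so parents without children still appear (COUNT(c.id) gives 0)

Corrected query:
SELECT p.name, COUNT(c.id) FROM departments p LEFT JOIN staff c ON c.dept_id = p.id GROUP BY p.name

Result:
name        | COUNT(c.id)
------------+------------
Engineering | 3          
HR          | 4          
Legal       | 0          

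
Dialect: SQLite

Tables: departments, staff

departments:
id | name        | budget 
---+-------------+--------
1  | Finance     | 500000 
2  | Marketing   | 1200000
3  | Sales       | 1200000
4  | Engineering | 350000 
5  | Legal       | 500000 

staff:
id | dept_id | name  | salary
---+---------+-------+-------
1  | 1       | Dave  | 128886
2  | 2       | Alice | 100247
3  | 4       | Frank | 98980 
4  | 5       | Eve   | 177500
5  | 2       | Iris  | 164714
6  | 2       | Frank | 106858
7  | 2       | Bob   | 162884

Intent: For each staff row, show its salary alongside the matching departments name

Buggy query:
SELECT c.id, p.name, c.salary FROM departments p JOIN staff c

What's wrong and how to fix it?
Bug: Missing join condition: each staff row is matched to all departments rows instead of just its own

Fix: Add ON c.dept_id = p.id to the JOIN

Corrected query:
SELECT c.id, p.name, c.salary FROM departments p JOIN staff c ON c.dept_id = p.id

Result:
id | name        | salary
---+-------------+-------
1  | Finance     | 128886
2  | Marketing   | 100247
3  | Engineering | 98980 
4  | Legal       | 177500
5  | Marketing   | 164714
6  | Marketing   | 106858
7  | Marketing   | 162884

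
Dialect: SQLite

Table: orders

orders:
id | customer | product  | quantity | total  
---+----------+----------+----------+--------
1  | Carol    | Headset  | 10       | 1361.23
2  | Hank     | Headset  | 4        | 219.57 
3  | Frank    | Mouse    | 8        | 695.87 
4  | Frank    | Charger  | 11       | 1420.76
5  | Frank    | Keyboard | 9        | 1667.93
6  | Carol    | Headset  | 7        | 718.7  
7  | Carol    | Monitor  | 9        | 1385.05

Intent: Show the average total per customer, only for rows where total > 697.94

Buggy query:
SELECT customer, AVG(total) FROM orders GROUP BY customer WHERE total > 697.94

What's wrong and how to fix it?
Bug: WHERE cannot follow GROUP BY

Fix: Place WHERE between FROM and GROUP BY

Corrected query:
SELECT customer, AVG(total) FROM orders WHERE total > 697.94 GROUP BY customer

Result:
customer | AVG(total) 
---------+------------
Carol    | 1154.993333
Frank    | 1544.345   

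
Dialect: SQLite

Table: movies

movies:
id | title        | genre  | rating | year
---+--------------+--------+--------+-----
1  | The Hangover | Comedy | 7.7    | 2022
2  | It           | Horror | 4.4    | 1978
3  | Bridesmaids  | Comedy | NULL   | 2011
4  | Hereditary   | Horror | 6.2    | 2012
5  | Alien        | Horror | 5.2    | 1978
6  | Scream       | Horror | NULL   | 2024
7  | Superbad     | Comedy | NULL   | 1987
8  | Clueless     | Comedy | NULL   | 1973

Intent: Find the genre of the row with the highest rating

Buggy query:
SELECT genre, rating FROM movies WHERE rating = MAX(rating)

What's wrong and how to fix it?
Bug: WHERE is evaluated per row; an aggregate over the whole table isn't defined there

Fix: Use a subquery: WHERE rating = (SELECT MAX(rating) FROM movies)

Corrected query:
SELECT genre, rating FROM movies WHERE rating = (SELECT MAX(rating) FROM movies)

Result:
genre  | rating
-------+-------
Comedy | 7.7   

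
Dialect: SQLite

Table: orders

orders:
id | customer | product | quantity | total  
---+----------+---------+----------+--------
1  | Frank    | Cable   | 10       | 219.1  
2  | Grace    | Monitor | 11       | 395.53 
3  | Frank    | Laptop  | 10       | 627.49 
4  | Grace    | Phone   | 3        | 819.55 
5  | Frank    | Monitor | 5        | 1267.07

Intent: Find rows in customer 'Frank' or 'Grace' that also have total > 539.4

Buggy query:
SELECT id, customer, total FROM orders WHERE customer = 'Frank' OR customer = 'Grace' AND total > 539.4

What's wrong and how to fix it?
Bug: AND binds tighter than OR, so this parses as customer = 'Frank' OR (customer = 'Grace' AND total > 539.4)

Fix: Add parentheses around the OR so the AND applies to both alternatives

Corrected query:
SELECT id, customer, total FROM orders WHERE (customer = 'Frank' OR customer = 'Grace') AND total > 539.4

Result:
id | customer | total  
---+----------+--------
3  | Frank    | 627.49 
4  | Grace    | 819.55 
5  | Frank    | 1267.07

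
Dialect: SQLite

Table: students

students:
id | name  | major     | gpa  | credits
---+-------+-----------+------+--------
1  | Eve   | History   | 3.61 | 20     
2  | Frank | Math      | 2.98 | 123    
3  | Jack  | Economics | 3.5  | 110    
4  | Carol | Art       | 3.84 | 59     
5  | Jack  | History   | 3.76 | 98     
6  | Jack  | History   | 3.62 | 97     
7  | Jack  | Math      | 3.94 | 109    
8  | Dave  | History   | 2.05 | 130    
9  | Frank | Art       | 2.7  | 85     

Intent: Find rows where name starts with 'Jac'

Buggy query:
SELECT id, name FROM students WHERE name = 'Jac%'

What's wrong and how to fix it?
Bug: '=' compares the literal string including the % character; pattern matching needs LIKE

Fix: Replace '=' with LIKE so 'Jac%' is treated as a pattern

Corrected query:
SELECT id, name FROM students WHERE name LIKE 'Jac%'

Result:
id | name
---+-----
3  | Jack
5  | Jack
6  | Jack
7  | Jack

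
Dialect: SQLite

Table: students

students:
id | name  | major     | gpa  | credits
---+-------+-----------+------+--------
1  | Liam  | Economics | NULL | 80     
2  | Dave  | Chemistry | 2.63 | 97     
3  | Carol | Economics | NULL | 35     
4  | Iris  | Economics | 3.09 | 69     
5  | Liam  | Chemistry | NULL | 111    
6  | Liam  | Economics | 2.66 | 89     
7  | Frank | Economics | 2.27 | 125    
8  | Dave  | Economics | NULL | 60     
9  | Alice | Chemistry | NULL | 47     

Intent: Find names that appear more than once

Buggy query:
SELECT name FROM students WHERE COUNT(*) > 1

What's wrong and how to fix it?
Bug: COUNT(*) is an aggregate and cannot be used in WHERE

Fix: Group first, then use HAVING for the count condition

Corrected query:
SELECT name FROM students GROUP BY name HAVING COUNT(*) > 1

Result:
name
----
Dave
Liam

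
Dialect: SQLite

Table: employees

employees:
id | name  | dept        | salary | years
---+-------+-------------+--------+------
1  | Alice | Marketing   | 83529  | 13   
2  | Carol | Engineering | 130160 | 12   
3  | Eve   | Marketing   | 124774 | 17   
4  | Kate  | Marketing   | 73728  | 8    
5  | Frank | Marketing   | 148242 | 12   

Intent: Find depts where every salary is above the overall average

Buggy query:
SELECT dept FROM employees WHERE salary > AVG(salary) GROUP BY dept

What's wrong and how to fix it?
Bug: WHERE evaluates per row before aggregation, so AVG() is unavailable

Fix: Use a subquery for AVG and a HAVING MIN(...) filter so the condition holds for every row in the group

Corrected query:
SELECT dept FROM employees GROUP BY dept HAVING MIN(salary) > (SELECT AVG(salary) FROM employees)

Result:
dept       
-----------
Engineering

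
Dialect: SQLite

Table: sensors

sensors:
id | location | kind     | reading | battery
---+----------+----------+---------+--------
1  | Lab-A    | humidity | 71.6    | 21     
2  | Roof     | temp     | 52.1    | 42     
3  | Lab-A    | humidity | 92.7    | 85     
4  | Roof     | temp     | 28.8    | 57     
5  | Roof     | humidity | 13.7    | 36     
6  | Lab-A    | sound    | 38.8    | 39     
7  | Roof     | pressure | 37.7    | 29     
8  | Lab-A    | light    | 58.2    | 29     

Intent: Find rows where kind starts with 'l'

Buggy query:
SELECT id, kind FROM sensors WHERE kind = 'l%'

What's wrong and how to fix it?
Bug: '=' compares the literal string including the % character; pattern matching needs LIKE

Fix: Replace '=' with LIKE so 'l%' is treated as a pattern

Corrected query:
SELECT id, kind FROM sensors WHERE kind LIKE 'l%'

Result:
id | kind 
---+------
8  | light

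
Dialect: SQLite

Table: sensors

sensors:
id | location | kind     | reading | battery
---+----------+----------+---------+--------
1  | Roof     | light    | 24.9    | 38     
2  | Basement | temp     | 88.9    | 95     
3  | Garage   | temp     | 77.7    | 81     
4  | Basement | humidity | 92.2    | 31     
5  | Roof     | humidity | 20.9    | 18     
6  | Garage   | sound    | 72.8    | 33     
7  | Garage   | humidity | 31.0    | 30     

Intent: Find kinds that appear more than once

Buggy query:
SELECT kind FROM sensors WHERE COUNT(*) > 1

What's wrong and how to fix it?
Bug: COUNT(*) is an aggregate and cannot be used in WHERE

Fix: Group first, then use HAVING for the count condition

Corrected query:
SELECT kind FROM sensors GROUP BY kind HAVING COUNT(*) > 1

Result:
kind    
--------
humidity
temp    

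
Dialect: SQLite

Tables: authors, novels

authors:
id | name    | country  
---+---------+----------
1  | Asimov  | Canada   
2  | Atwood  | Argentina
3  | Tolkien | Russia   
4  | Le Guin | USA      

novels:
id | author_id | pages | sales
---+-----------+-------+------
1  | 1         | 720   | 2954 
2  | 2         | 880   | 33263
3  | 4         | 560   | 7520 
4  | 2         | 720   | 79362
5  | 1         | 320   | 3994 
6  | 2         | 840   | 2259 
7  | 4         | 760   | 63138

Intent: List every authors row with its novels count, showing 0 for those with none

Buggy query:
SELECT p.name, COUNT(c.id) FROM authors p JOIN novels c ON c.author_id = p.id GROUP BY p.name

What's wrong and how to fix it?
Bug: INNER JOIN drops authors rows that have no matching novels rows

Fix: Switch to LEFT JOIN to retain unmatched parent rows

Corrected query:
SELECT p.name, COUNT(c.id) FROM authors p LEFT JOIN novels c ON c.author_id = p.id GROUP BY p.name

Result:
name    | COUNT(c.id)
--------+------------
Asimov  | 2          
Atwood  | 3          
Le Guin | 2          
Tolkien | 0          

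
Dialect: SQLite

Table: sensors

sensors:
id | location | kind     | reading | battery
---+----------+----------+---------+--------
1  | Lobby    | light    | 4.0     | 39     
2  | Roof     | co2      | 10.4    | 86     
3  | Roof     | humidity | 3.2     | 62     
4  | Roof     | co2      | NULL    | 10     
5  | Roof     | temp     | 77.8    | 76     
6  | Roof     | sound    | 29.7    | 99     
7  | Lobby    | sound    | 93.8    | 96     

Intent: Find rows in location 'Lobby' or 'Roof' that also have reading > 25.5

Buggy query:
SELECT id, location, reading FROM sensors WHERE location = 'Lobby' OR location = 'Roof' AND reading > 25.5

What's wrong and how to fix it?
Bug: AND binds tighter than OR, so this parses as location = 'Lobby' OR (location = 'Roof' AND reading > 25.5)

Fix: Group the OR with parentheses (or use IN), then AND the threshold

Corrected query:
SELECT id, location, reading FROM sensors WHERE (location = 'Lobby' OR location = 'Roof') AND reading > 25.5

Result:
id | location | reading
---+----------+--------
5  | Roof     | 77.8   
6  | Roof     | 29.7   
7  | Lobby    | 93.8   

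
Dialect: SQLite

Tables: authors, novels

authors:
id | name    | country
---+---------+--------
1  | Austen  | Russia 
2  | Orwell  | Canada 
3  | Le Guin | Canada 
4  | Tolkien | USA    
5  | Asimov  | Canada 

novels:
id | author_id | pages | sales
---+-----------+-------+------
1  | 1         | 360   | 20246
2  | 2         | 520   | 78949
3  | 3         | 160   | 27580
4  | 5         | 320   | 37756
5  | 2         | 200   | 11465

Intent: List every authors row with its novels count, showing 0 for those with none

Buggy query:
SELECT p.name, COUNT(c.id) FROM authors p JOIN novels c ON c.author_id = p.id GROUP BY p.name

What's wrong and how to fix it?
Bug: INNER JOIN drops authors rows that have no matching novels rows

Fix: Switch to LEFT JOIN to retain unmatched parent rows

Corrected query:
SELECT p.name, COUNT(c.id) FROM authors p LEFT JOIN novels c ON c.author_id = p.id GROUP BY p.name

Result:
name    | COUNT(c.id)
--------+------------
Asimov  | 1          
Austen  | 1          
Le Guin | 1          
Orwell  | 2          
Tolkien | 0          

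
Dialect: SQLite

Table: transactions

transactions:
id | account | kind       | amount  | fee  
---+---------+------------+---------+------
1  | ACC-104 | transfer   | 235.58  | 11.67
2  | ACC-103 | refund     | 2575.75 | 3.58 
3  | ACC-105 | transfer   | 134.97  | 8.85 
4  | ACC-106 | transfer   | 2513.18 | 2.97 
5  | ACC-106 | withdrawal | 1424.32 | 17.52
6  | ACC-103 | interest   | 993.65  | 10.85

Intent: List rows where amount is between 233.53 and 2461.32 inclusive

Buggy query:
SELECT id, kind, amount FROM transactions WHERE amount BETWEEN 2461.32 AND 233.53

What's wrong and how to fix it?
Bug: The bounds are reversed; BETWEEN a AND b requires a <= b to match anything

Fix: Write BETWEEN 233.53 AND 2461.32

Corrected query:
SELECT id, kind, amount FROM transactions WHERE amount BETWEEN 233.53 AND 2461.32

Result:
id | kind       | amount 
---+------------+--------
1  | transfer   | 235.58 
5  | withdrawal | 1424.32
6  | interest   | 993.65 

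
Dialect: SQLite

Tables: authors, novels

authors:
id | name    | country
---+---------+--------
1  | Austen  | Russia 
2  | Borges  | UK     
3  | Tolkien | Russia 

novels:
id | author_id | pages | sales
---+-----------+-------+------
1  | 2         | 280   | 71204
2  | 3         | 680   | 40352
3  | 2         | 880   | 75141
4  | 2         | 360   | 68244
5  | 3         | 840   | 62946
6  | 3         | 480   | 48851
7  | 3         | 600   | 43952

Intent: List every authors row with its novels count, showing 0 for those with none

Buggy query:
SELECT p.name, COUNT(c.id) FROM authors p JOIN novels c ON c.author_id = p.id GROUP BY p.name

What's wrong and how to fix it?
Bug: INNER JOIN drops authors rows that have no matching novels rows

Fix: Use LEFT JOIN so parents without children still appear (COUNT(c.id) gives 0)

Corrected query:
SELECT p.name, COUNT(c.id) FROM authors p LEFT JOIN novels c ON c.author_id = p.id GROUP BY p.name

Result:
name    | COUNT(c.id)
--------+------------
Austen  | 0          
Borges  | 3          
Tolkien | 4          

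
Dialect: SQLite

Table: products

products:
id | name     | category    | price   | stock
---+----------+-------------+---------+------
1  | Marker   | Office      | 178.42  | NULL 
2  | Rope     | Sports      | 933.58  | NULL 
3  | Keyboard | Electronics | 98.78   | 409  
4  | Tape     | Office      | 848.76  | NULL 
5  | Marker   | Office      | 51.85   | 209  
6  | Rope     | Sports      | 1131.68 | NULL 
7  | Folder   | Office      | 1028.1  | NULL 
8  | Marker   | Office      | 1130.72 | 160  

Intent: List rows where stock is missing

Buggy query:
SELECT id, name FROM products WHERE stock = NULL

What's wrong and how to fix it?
Bug: Comparing to NULL with '=' never matches; NULL = NULL is unknown, not true

Fix: Replace '= NULL' with 'IS NULL'

Corrected query:
SELECT id, name FROM products WHERE stock IS NULL

Result:
id | name  
---+-------
1  | Marker
2  | Rope  
4  | Tape  
6  | Rope  
7  | Folder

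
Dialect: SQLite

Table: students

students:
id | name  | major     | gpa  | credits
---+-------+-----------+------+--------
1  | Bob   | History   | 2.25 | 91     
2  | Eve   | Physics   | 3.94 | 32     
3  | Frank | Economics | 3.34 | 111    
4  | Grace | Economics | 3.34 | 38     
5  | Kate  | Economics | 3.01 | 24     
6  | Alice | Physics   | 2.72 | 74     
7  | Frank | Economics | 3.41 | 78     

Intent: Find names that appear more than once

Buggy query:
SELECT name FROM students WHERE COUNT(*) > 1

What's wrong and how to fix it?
Bug: WHERE can't reference COUNT(*); aggregates are computed after WHERE

Fix: Group first, then use HAVING for the count condition

Corrected query:
SELECT name FROM students GROUP BY name HAVING COUNT(*) > 1

Result:
name 
-----
Frank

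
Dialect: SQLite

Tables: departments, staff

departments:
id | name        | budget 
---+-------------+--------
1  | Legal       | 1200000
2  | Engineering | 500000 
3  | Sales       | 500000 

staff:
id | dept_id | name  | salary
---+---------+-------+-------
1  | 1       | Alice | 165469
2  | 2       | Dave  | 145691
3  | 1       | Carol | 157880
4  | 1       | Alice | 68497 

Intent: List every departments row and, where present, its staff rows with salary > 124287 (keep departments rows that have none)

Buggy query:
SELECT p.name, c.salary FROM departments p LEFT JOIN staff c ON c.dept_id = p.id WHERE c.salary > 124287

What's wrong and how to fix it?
Bug: A WHERE condition on the right-hand table after LEFT JOIN drops unmatched parents

Fix: Move the right-table condition into the ON clause so unmatched parents are kept

Corrected query:
SELECT p.name, c.salary FROM departments p LEFT JOIN staff c ON c.dept_id = p.id AND c.salary > 124287

Result:
name        | salary
------------+-------
Legal       | 157880
Legal       | 165469
Engineering | 145691
Sales       | NULL  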